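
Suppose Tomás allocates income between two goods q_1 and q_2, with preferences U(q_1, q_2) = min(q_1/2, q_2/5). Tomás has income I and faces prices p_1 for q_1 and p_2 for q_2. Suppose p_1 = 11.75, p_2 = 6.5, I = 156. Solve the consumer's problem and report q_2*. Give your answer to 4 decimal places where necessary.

Leontief preferences: the optimum is at the kink where q_1/2 = q_2/5, i.e. q_2 = (5/2)·q_1.
Budget: p_1·q_1 + p_2·(5/2)·q_1 = I, so (2·p_1 + 5·p_2)·q_1 = 2·I.
Demand: q_1*(p_1,p_2,I) = 2·I/(2·p_1 + 5·p_2), q_2* = 5·I/(2·p_1 + 5·p_2).
Here 2·11.75 + 5·6.5 = 56, giving q_2* = 13.9286.

q_2* = 13.9286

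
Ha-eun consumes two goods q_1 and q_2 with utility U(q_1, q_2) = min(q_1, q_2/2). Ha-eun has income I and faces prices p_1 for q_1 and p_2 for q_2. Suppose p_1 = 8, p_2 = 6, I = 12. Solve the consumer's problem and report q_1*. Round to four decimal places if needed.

With perfect complements, no substitution: consume in ratio q_1:q_2 = 1:2.
Budget: p_1·q_1 + p_2·2·q_1 = I, so (p_1 + 2·p_2)·q_1 = I.
Demand: q_1*(p_1,p_2,I) = I/(p_1 + 2·p_2), q_2* = 2·I/(p_1 + 2·p_2).
Here 8 + 2·6 = 20, giving q_1* = 0.6.

q_1* = 0.6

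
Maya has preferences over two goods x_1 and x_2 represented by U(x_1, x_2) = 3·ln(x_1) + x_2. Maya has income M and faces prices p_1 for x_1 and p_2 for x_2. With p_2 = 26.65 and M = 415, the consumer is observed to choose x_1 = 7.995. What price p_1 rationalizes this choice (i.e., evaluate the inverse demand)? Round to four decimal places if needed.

Set MRS = p_1/p_2: (3/x_1)/1 = p_1/p_2.
So x_1*(p_1,p_2) = 3·p_2/p_1, independent of income; and x_2* = (M − 3·p_2)/p_2.
Set x_1* = 7.995 in the demand function and solve for p_1: p_1 = 10.

p_1 = 10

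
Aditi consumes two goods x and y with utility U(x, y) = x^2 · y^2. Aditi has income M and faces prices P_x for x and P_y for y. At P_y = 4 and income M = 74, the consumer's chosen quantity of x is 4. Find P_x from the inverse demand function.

P_x = 9.25

Tangency: MRS = y/x = P_x/P_y.
So 2·P_y·y = 2·P_x·x; combined with the budget, a share 0.5 of income goes to x.
Demand: x*(P_x,P_y,M) = 0.5·M/P_x and y* = 0.5·M/P_y.
Set x* = 4 in the demand function and solve for P_x: P_x = 9.25.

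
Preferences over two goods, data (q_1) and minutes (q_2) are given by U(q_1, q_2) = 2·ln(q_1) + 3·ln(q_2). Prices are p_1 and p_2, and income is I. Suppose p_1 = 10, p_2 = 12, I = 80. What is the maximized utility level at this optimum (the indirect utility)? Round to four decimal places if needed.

At p_1=10, p_2=12, I=80: q_1* = 0.4·80/10 = 3.2, q_2* = 4.
Utility at the optimum: U(3.2, 4) = 6.4852.

V = 6.4852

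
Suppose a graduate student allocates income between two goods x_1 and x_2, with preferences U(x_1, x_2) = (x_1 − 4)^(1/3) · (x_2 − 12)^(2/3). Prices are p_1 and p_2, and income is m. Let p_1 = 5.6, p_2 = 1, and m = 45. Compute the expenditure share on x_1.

share on x_1 = 0.5763

This is Cobb-Douglas in (x_1−4, x_2−12): tangency gives 1/3·p_2·(x_2−12) = 2/3·p_1·(x_1−4).
After buying the subsistence bundle (4, 12), a share 1/3 of the remaining income goes to x_1: x_1* = 4 + 1/3·(m − 4p_1 − 12p_2)/p_1.
Discretionary income = 45 − 4·5.6 − 12·1 = 10.6; x_1* = 4 + 1/3·10.6/5.6 = 4.631; x_2* = 12 + 2/3·10.6/1 = 19.0667.
Expenditure on x_1: 5.6·4.631 = 25.9333; share = 0.5763.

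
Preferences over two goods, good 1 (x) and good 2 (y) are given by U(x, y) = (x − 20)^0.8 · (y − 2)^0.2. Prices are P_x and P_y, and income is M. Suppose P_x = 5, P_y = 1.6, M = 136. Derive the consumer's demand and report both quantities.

This is Cobb-Douglas in (x−20, y−2): tangency gives 0.8·P_y·(y−2) = 0.2·P_x·(x−20).
Substituting into the budget: x* = 20 + 0.8·(M − 20·P_x − 2·P_y)/P_x, and y* = 2 + 0.2·(…)/P_y.
Discretionary income = 136 − 20·5 − 2·1.6 = 32.8; x* = 20 + 0.8·32.8/5 = 25.248; y* = 2 + 0.2·32.8/1.6 = 6.1.

x* = 25.248, y* = 6.1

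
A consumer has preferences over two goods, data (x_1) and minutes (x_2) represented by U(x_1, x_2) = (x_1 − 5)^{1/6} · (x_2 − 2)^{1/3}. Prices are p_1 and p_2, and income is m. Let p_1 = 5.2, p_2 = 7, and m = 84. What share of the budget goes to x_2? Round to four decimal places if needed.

share on x_2 = 0.5159

Let x_1' = x_1−5, x_2' = x_2−2. MRS = (1/2)·x_2'/x_1' = p_1/p_2.
After buying the subsistence bundle (5, 2), a share 1/3 of the remaining income goes to x_1: x_1* = 5 + 1/3·(m − 5p_1 − 2p_2)/p_1.
Discretionary income = 84 − 5·5.2 − 2·7 = 44; x_1* = 5 + 1/3·44/5.2 = 7.8205; x_2* = 2 + 2/3·44/7 = 6.1905.
Expenditure on x_2: 7·6.1905 = 43.3333; share = 0.5159.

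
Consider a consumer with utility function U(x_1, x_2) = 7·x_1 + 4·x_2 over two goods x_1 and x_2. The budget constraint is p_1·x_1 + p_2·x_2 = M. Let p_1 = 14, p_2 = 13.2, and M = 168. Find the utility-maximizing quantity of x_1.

Perfect substitutes: compare marginal utility per dollar. 7/p_1 vs 4/p_2 → 0.5 vs 0.303.
x_1 gives more utility per dollar, so spend all income on x_1: x_1* = M/p_1, x_2* = 0.
Numerically: x_1* = 12, x_2* = 0.

x_1* = 12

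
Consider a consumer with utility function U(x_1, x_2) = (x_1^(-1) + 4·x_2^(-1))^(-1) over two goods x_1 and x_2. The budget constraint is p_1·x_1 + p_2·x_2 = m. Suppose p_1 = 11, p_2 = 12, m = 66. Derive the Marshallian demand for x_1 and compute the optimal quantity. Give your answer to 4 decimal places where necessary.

x_1* = 1.9424

From the CES first-order condition, (1/4)·(x_2/x_1)^(2) = p_1/p_2.
Solve for the ratio: x_2/x_1 = [4·p_1/p_2]^(0.5).
Substitute x_2 = (x_2/x_1)·x_1 into the budget: x_1* = m/(p_1 + p_2·(x_2/x_1)).
Numerically x_2/x_1 = 1.914854, so x_1* = 66/(11 + 12·1.914854) = 1.9424.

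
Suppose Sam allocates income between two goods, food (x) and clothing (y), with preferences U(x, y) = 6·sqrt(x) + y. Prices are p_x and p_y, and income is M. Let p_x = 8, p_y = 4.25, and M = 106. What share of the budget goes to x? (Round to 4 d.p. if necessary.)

share on x = 0.1917

Utility is quasi-linear in y; the FOC for x is 3/√x = p_x/p_y.
Thus x* = (3·p_y/p_x)² — independent of M — with the rest of income spent on y.
Plugging in: x* = (3·4.25/8)² = 2.54, y* = 20.1599.
Expenditure on x: 8·2.54 = 20.3203; share = 0.1917.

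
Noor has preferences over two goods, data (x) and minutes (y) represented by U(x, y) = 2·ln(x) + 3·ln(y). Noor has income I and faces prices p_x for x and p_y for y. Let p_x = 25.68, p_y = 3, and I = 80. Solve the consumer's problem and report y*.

Tangency: MRS = (2/3)·y/x = p_x/p_y.
So 2·p_y·y = 3·p_x·x; combined with the budget, a share 0.4 of income goes to x.
Demand: x*(p_x,p_y,I) = 0.4·I/p_x and y* = 0.6·I/p_y.
At p_x=25.68, p_y=3, I=80: y* = 0.6·80/3 = 16.

y* = 16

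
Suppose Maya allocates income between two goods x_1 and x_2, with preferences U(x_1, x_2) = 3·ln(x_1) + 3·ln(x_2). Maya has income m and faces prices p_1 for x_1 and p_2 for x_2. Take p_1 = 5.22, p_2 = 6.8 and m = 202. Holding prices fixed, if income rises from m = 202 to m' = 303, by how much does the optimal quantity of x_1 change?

Demand: x_1*(p_1,p_2,m) = 0.5·m/p_1 and x_2* = 0.5·m/p_2.
At p_1=5.22, p_2=6.8, m=202: x_1* = 0.5·202/5.22 = 19.3487.
At m' = 303: x_1* = 29.023. Change: 29.023 − 19.3487 = 9.6743.

Δx_1* = 9.6743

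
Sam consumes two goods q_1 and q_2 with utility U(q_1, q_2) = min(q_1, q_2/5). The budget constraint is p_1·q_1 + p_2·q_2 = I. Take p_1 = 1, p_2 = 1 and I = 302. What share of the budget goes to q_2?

share on q_2 = 0.8333

With perfect complements, no substitution: consume in ratio q_1:q_2 = 1:5.
Budget: p_1·q_1 + p_2·5·q_1 = I, so (p_1 + 5·p_2)·q_1 = I.
Demand: q_1*(p_1,p_2,I) = I/(p_1 + 5·p_2), q_2* = 5·I/(p_1 + 5·p_2).
Here 1 + 5·1 = 6, giving q_1* = 50.3333 and q_2* = 251.6667.
Expenditure on q_2: 1·251.6667 = 251.6667; share = 0.8333.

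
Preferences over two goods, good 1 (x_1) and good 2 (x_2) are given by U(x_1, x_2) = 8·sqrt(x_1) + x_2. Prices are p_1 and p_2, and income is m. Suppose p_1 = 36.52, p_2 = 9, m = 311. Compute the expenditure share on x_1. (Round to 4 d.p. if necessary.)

Set MRS = p_1/p_2: 4·x_1^(−1/2) = p_1/p_2.
Thus x_1* = (4·p_2/p_1)² — independent of m — with the rest of income spent on x_2.
Plugging in: x_1* = (4·9/36.52)² = 0.9717, x_2* = 30.6125.
Expenditure on x_1: 36.52·0.9717 = 35.4874; share = 0.1141.

share on x_1 = 0.1141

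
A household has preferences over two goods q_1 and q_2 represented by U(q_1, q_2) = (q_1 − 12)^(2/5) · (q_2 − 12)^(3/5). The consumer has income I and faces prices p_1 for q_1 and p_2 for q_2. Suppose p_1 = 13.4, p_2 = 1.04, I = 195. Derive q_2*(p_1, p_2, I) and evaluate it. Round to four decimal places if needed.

MRS = (2/3)·(q_2−12)/(q_1−12). Tangency with p_1/p_2 gives q_2−12 = (3/2)·(p_1/p_2)·(q_1−12).
After buying the subsistence bundle (12, 12), a share 0.4 of the remaining income goes to q_1: q_1* = 12 + 0.4·(I − 12p_1 − 12p_2)/p_1.
Discretionary income = 195 − 12·13.4 − 12·1.04 = 21.72; q_2* = 12 + 0.6·21.72/1.04 = 24.5308.

q_2* = 24.5308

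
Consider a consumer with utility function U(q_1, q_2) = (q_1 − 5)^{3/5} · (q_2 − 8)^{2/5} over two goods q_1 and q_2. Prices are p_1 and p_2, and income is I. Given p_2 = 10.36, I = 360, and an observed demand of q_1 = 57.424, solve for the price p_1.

p_1 = 3

MRS = (3/2)·(q_2−8)/(q_1−5). Tangency with p_1/p_2 gives q_2−8 = (2/3)·(p_1/p_2)·(q_1−5).
Substituting into the budget: q_1* = 5 + 0.6·(I − 5·p_1 − 8·p_2)/p_1, and q_2* = 8 + 0.4·(…)/p_2.
Set q_1* = 57.424 in the demand function and solve for p_1: p_1 = 3.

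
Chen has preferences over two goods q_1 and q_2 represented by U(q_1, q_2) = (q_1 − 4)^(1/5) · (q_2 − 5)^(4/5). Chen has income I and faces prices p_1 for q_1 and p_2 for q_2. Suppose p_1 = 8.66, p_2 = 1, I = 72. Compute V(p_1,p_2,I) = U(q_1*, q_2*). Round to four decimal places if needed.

V = 12.7404

Discretionary income = 72 − 4·8.66 − 5·1 = 32.36; q_1* = 4 + 0.2·32.36/8.66 = 4.7473; q_2* = 5 + 0.8·32.36/1 = 30.888.
Utility at the optimum: U(4.7473, 30.888) = 12.7404.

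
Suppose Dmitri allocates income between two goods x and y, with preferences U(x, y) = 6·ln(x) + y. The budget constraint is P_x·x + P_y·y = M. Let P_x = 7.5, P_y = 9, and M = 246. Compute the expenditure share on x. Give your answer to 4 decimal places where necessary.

share on x = 0.2195

Set MRS = P_x/P_y: (6/x)/1 = P_x/P_y.
So x*(P_x,P_y) = 6·P_y/P_x, independent of income; and y* = (M − 6·P_y)/P_y.
At the given prices: x* = 6·9/7.5 = 7.2, and y* = 21.3333.
Expenditure on x: 7.5·7.2 = 54; share = 0.2195.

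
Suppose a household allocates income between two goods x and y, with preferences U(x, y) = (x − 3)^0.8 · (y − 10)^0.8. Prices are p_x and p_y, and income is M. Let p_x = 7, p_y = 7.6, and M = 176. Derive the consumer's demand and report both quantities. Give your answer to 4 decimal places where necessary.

After buying the subsistence bundle (3, 10), a share 0.5 of the remaining income goes to x: x* = 3 + 0.5·(M − 3p_x − 10p_y)/p_x.
Discretionary income = 176 − 3·7 − 10·7.6 = 79; x* = 3 + 0.5·79/7 = 8.6429; y* = 10 + 0.5·79/7.6 = 15.1974.

x* = 8.6429, y* = 15.1974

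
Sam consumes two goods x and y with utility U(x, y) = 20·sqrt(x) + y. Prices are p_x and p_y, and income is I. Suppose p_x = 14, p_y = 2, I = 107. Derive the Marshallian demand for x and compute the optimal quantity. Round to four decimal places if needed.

Utility is quasi-linear in y; the FOC for x is 10/√x = p_x/p_y.
Solve: √x = 10·p_y/p_x, so x*(p_x,p_y) = (10·p_y/p_x)², and y* = (I − p_x·x*)/p_y.
Plugging in: x* = (10·2/14)² = 2.0408.

x* = 2.0408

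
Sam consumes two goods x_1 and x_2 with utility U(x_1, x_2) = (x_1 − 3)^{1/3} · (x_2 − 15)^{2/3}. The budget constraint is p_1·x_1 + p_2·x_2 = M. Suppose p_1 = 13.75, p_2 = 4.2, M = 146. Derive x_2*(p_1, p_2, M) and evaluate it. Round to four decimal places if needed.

x_2* = 21.627

MRS = (1/2)·(x_2−15)/(x_1−3). Tangency with p_1/p_2 gives x_2−15 = 2·(p_1/p_2)·(x_1−3).
After buying the subsistence bundle (3, 15), a share 1/3 of the remaining income goes to x_1: x_1* = 3 + 1/3·(M − 3p_1 − 15p_2)/p_1.
Discretionary income = 146 − 3·13.75 − 15·4.2 = 41.75; x_2* = 15 + 2/3·41.75/4.2 = 21.627.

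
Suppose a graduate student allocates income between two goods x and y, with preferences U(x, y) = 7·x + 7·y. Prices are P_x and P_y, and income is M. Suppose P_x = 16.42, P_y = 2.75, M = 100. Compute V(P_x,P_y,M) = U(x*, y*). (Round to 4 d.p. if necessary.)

Linear utility — the consumer picks whichever good has higher MU/price: 7/16.42 = 0.4263 vs 7/2.75 = 2.5455.
y gives more utility per dollar, so spend all income on y: y* = M/P_y, x* = 0.
Numerically: x* = 0, y* = 36.3636.
Utility at the optimum: U(0, 36.3636) = 254.5455.

V = 254.5455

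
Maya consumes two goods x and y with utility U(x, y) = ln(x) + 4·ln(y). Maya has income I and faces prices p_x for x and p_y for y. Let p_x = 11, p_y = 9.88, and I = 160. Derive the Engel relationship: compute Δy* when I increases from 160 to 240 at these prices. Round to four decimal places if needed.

Δy* = 6.4777

The MRS is (1/4)·y/x. Set MRS = p_x/p_y.
So p_y·y = 4·p_x·x; combined with the budget, a share 0.2 of income goes to x.
Demand: x*(p_x,p_y,I) = 0.2·I/p_x and y* = 0.8·I/p_y.
At p_x=11, p_y=9.88, I=160: y* = 0.8·160/9.88 = 12.9555.
At I' = 240: y* = 19.4332. Change: 19.4332 − 12.9555 = 6.4777.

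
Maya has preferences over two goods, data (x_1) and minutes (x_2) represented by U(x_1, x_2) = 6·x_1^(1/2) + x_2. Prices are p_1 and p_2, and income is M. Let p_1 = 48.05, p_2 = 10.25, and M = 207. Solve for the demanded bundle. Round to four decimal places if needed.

Thus x_1* = (3·p_2/p_1)² — independent of M — with the rest of income spent on x_2.
Plugging in: x_1* = (3·10.25/48.05)² = 0.4095, x_2* = 18.2752.

x_1* = 0.4095, x_2* = 18.2752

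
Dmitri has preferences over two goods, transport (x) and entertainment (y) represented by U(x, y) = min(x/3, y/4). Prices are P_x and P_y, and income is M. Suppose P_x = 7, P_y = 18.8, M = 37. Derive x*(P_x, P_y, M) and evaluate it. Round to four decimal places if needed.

x* = 1.1538

Here 3·7 + 4·18.8 = 96.2, giving x* = 1.1538.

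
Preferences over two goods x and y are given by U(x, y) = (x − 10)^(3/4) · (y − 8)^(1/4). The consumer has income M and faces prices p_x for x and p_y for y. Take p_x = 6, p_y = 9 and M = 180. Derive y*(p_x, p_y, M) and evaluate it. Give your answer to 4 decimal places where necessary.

MRS = 3·(y−8)/(x−10). Tangency with p_x/p_y gives y−8 = (1/3)·(p_x/p_y)·(x−10).
After buying the subsistence bundle (10, 8), a share 0.75 of the remaining income goes to x: x* = 10 + 0.75·(M − 10p_x − 8p_y)/p_x.
Discretionary income = 180 − 10·6 − 8·9 = 48; y* = 8 + 0.25·48/9 = 9.3333.

y* = 9.3333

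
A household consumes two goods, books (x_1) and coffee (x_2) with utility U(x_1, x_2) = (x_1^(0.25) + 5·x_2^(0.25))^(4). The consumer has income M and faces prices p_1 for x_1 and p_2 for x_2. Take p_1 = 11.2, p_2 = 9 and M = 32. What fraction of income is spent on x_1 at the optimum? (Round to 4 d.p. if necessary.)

share on x_1 = 0.0981

From the CES first-order condition, (1/5)·(x_2/x_1)^(0.75) = p_1/p_2.
Solve for the ratio: x_2/x_1 = [5·p_1/p_2]^(4/3).
Substitute x_2 = (x_2/x_1)·x_1 into the budget: x_1* = M/(p_1 + p_2·(x_2/x_1)).
Numerically x_2/x_1 = 11.444426, so x_1* = 32/(11.2 + 9·11.444426) = 0.2802 and x_2* = 11.444426·0.2802 = 3.2068.
Expenditure on x_1: 11.2·0.2802 = 3.1384; share = 0.0981.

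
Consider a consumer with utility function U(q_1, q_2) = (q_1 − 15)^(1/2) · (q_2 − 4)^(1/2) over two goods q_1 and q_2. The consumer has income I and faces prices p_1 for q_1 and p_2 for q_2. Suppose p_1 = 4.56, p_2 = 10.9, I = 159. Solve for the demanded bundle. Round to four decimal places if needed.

q_1* = 20.1535, q_2* = 6.156

MRS = (q_2−4)/(q_1−15). Tangency with p_1/p_2 gives q_2−4 = (p_1/p_2)·(q_1−15).
After buying the subsistence bundle (15, 4), a share 0.5 of the remaining income goes to q_1: q_1* = 15 + 0.5·(I − 15p_1 − 4p_2)/p_1.
Discretionary income = 159 − 15·4.56 − 4·10.9 = 47; q_1* = 15 + 0.5·47/4.56 = 20.1535; q_2* = 4 + 0.5·47/10.9 = 6.156.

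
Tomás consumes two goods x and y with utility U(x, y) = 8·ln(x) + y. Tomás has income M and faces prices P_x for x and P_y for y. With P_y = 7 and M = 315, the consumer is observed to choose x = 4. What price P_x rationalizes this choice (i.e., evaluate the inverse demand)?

Set MRS = P_x/P_y: (8/x)/1 = P_x/P_y.
So x*(P_x,P_y) = 8·P_y/P_x, independent of income; and y* = (M − 8·P_y)/P_y.
Set x* = 4 in the demand function and solve for P_x: P_x = 14.

P_x = 14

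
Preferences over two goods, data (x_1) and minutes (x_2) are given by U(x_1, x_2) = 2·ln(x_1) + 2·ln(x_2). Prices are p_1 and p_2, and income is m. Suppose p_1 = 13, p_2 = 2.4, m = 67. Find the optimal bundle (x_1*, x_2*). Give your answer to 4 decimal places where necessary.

x_1* = 2.5769, x_2* = 13.9583

Tangency: MRS = x_2/x_1 = p_1/p_2.
Rearranging, p_2·x_2 = p_1·x_1. Substituting into the budget gives p_1·x_1·(1 + 1) = m.
Demand: x_1*(p_1,p_2,m) = 0.5·m/p_1 and x_2* = 0.5·m/p_2.
At p_1=13, p_2=2.4, m=67: x_1* = 0.5·67/13 = 2.5769, x_2* = 13.9583.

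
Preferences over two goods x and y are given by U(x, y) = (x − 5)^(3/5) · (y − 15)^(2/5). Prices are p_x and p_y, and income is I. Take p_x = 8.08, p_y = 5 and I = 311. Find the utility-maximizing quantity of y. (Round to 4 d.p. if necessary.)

y* = 30.648

After buying the subsistence bundle (5, 15), a share 0.6 of the remaining income goes to x: x* = 5 + 0.6·(I − 5p_x − 15p_y)/p_x.
Discretionary income = 311 − 5·8.08 − 15·5 = 195.6; y* = 15 + 0.4·195.6/5 = 30.648.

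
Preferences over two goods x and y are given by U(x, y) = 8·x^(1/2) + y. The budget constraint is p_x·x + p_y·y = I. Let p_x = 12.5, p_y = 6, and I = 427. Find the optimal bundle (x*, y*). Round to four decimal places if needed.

Thus x* = (4·p_y/p_x)² — independent of I — with the rest of income spent on y.
Plugging in: x* = (4·6/12.5)² = 3.6864, y* = 63.4867.

x* = 3.6864, y* = 63.4867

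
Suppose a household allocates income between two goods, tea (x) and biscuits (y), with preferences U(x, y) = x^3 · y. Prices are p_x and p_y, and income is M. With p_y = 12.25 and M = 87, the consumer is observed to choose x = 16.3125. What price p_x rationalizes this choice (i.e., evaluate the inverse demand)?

p_x = 4

The MRS is 3·y/x. Set MRS = p_x/p_y.
Rearranging, p_y·y = (1/3)·p_x·x. Substituting into the budget gives p_x·x·(1 + (1/3)) = M.
Demand: x*(p_x,p_y,M) = 0.75·M/p_x and y* = 0.25·M/p_y.
Set x* = 16.3125 in the demand function and solve for p_x: p_x = 4.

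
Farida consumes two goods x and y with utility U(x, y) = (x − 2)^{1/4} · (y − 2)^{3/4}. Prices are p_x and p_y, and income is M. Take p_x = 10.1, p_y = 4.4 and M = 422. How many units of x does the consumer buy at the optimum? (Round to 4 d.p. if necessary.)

MRS = (1/3)·(y−2)/(x−2). Tangency with p_x/p_y gives y−2 = 3·(p_x/p_y)·(x−2).
After buying the subsistence bundle (2, 2), a share 0.25 of the remaining income goes to x: x* = 2 + 0.25·(M − 2p_x − 2p_y)/p_x.
Discretionary income = 422 − 2·10.1 − 2·4.4 = 393; x* = 2 + 0.25·393/10.1 = 11.7277.

x* = 11.7277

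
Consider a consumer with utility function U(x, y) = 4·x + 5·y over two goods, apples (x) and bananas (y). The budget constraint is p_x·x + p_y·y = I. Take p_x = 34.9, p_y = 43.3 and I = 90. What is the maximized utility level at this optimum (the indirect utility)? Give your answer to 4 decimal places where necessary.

Linear utility — the consumer picks whichever good has higher MU/price: 4/34.9 = 0.1146 vs 5/43.3 = 0.1155.
y gives more utility per dollar, so spend all income on y: y* = I/p_y, x* = 0.
Numerically: x* = 0, y* = 2.0785.
Utility at the optimum: U(0, 2.0785) = 10.3926.

V = 10.3926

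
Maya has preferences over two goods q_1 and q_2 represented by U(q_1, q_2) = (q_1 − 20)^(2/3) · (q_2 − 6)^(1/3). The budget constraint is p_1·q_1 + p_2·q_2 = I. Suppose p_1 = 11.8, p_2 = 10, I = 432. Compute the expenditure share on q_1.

share on q_1 = 0.7562

This is Cobb-Douglas in (q_1−20, q_2−6): tangency gives 2/3·p_2·(q_2−6) = 1/3·p_1·(q_1−20).
Substituting into the budget: q_1* = 20 + 2/3·(I − 20·p_1 − 6·p_2)/p_1, and q_2* = 6 + 1/3·(…)/p_2.
Discretionary income = 432 − 20·11.8 − 6·10 = 136; q_1* = 20 + 2/3·136/11.8 = 27.6836; q_2* = 6 + 1/3·136/10 = 10.5333.
Expenditure on q_1: 11.8·27.6836 = 326.6667; share = 0.7562.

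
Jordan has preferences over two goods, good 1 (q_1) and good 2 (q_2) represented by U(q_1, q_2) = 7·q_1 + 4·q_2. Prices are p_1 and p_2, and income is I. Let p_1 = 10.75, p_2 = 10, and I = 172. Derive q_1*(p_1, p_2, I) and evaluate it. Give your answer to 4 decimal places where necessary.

Linear utility — the consumer picks whichever good has higher MU/price: 7/10.75 = 0.6512 vs 4/10 = 0.4.
q_1 gives more utility per dollar, so spend all income on q_1: q_1* = I/p_1, q_2* = 0.
Numerically: q_1* = 16, q_2* = 0.

q_1* = 16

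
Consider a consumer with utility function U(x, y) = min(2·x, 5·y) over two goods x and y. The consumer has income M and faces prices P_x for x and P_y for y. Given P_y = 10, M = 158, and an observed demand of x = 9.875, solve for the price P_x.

Leontief preferences: the optimum is at the kink where x/5 = y/2, i.e. y = (2/5)·x.
Budget: P_x·x + P_y·(2/5)·x = M, so (5·P_x + 2·P_y)·x = 5·M.
Demand: x*(P_x,P_y,M) = 5·M/(5·P_x + 2·P_y), y* = 2·M/(5·P_x + 2·P_y).
Set x* = 9.875 in the demand function and solve for P_x: P_x = 12.

P_x = 12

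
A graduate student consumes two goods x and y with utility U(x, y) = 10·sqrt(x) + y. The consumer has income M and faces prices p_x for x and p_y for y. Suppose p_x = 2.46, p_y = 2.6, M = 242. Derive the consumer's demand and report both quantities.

Set MRS = p_x/p_y: 5·x^(−1/2) = p_x/p_y.
Solve: √x = 5·p_y/p_x, so x*(p_x,p_y) = (5·p_y/p_x)², and y* = (M − p_x·x*)/p_y.
Plugging in: x* = (5·2.6/2.46)² = 27.9265, y* = 66.6542.

x* = 27.9265, y* = 66.6542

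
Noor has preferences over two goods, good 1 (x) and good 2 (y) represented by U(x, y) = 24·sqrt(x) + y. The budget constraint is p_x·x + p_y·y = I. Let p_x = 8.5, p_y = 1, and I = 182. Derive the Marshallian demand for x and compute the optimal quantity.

Set MRS = p_x/p_y: 12·x^(−1/2) = p_x/p_y.
Solve: √x = 12·p_y/p_x, so x*(p_x,p_y) = (12·p_y/p_x)², and y* = (I − p_x·x*)/p_y.
Plugging in: x* = (12·1/8.5)² = 1.9931.

x* = 1.9931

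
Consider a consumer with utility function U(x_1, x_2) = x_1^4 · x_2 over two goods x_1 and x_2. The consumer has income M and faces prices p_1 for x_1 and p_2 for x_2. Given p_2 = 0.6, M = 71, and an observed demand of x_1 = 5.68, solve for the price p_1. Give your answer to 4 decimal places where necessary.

Tangency: MRS = 4·x_2/x_1 = p_1/p_2.
Rearranging, p_2·x_2 = (1/4)·p_1·x_1. Substituting into the budget gives p_1·x_1·(1 + (1/4)) = M.
Demand: x_1*(p_1,p_2,M) = 0.8·M/p_1 and x_2* = 0.2·M/p_2.
Set x_1* = 5.68 in the demand function and solve for p_1: p_1 = 10.

p_1 = 10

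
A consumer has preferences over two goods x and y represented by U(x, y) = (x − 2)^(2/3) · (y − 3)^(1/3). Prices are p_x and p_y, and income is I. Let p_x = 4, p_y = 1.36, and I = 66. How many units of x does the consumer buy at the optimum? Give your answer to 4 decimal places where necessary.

x* = 10.9867

MRS = 2·(y−3)/(x−2). Tangency with p_x/p_y gives y−3 = (1/2)·(p_x/p_y)·(x−2).
Substituting into the budget: x* = 2 + 2/3·(I − 2·p_x − 3·p_y)/p_x, and y* = 3 + 1/3·(…)/p_y.
Discretionary income = 66 − 2·4 − 3·1.36 = 53.92; x* = 2 + 2/3·53.92/4 = 10.9867.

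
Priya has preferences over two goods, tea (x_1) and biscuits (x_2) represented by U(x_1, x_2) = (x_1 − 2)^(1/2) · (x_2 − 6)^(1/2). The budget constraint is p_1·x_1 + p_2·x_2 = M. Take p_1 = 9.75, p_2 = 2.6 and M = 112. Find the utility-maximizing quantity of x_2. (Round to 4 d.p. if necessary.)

Let x_1' = x_1−2, x_2' = x_2−6. MRS = x_2'/x_1' = p_1/p_2.
Substituting into the budget: x_1* = 2 + 0.5·(M − 2·p_1 − 6·p_2)/p_1, and x_2* = 6 + 0.5·(…)/p_2.
Discretionary income = 112 − 2·9.75 − 6·2.6 = 76.9; x_2* = 6 + 0.5·76.9/2.6 = 20.7885.

x_2* = 20.7885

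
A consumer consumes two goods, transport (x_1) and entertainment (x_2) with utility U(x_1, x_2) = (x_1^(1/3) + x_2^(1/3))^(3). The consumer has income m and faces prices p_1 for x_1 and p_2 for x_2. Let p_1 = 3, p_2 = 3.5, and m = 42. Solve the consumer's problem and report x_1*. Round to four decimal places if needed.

Substitute x_2 = (x_2/x_1)·x_1 into the budget: x_1* = m/(p_1 + p_2·(x_2/x_1)).
Numerically x_2/x_1 = 0.79356, so x_1* = 42/(3 + 3.5·0.79356) = 7.2696.

x_1* = 7.2696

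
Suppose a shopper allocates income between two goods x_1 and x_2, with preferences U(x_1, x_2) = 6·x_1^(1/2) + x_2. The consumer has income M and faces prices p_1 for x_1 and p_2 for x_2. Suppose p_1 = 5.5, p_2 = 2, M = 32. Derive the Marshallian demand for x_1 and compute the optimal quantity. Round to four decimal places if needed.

x_1* = 1.1901

MU_x_1 = 3/√x_1, MU_x_2 = 1. Tangency: 3/√x_1 = p_1/p_2.
Solve: √x_1 = 3·p_2/p_1, so x_1*(p_1,p_2) = (3·p_2/p_1)², and x_2* = (M − p_1·x_1*)/p_2.
Plugging in: x_1* = (3·2/5.5)² = 1.1901.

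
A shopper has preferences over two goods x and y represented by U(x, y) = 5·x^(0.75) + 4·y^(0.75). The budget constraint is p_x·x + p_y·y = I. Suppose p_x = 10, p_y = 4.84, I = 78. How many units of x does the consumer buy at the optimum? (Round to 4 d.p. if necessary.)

x* = 1.691

MU_x ∝ 5·x^(-0.25), MU_y ∝ 4·y^(-0.25), so MRS = (5/4)·(y/x)^(0.25) = p_x/p_y.
Hence y/x = ((4/5)·p_x/p_y)^(1/(0.25)), i.e. raised to the 4 power.
Substitute y = (y/x)·x into the budget: x* = I/(p_x + p_y·(y/x)).
Numerically y/x = 7.464118, so x* = 78/(10 + 4.84·7.464118) = 1.691.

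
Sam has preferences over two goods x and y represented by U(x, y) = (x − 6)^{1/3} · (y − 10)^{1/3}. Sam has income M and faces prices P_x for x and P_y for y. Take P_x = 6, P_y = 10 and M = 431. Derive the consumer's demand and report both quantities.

x* = 30.5833, y* = 24.75

Let x' = x−6, y' = y−10. MRS = y'/x' = P_x/P_y.
After buying the subsistence bundle (6, 10), a share 0.5 of the remaining income goes to x: x* = 6 + 0.5·(M − 6P_x − 10P_y)/P_x.
Discretionary income = 431 − 6·6 − 10·10 = 295; x* = 6 + 0.5·295/6 = 30.5833; y* = 10 + 0.5·295/10 = 24.75.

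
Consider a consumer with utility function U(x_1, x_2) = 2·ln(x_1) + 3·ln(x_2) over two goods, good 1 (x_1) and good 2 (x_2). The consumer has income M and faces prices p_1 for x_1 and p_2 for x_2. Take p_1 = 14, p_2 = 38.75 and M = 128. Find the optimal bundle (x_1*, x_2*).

x_1* = 3.6571, x_2* = 1.9819

MU_x_1/MU_x_2 = (2·x_2)/(3·x_1); tangency sets this equal to p_1/p_2.
Rearranging, p_2·x_2 = (3/2)·p_1·x_1. Substituting into the budget gives p_1·x_1·(1 + (3/2)) = M.
Demand: x_1*(p_1,p_2,M) = 0.4·M/p_1 and x_2* = 0.6·M/p_2.
At p_1=14, p_2=38.75, M=128: x_1* = 0.4·128/14 = 3.6571, x_2* = 1.9819.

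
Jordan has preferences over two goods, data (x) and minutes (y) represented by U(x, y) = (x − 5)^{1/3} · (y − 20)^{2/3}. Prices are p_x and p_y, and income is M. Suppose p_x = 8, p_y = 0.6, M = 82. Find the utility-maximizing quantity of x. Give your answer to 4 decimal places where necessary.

x* = 6.25

Let x' = x−5, y' = y−20. MRS = (1/2)·y'/x' = p_x/p_y.
Substituting into the budget: x* = 5 + 1/3·(M − 5·p_x − 20·p_y)/p_x, and y* = 20 + 2/3·(…)/p_y.
Discretionary income = 82 − 5·8 − 20·0.6 = 30; x* = 5 + 1/3·30/8 = 6.25.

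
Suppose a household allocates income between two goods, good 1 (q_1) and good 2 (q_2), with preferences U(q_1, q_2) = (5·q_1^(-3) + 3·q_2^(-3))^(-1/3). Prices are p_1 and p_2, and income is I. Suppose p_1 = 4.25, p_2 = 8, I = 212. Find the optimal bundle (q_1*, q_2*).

q_1* = 20.6606, q_2* = 15.5241

MRS = MU_q_1/MU_q_2 = (5/3)·(q_2/q_1)^(4). Set equal to p_1/p_2.
Hence q_2/q_1 = ((3/5)·p_1/p_2)^(1/(4)), i.e. raised to the 0.25 power.
Substitute q_2 = (q_2/q_1)·q_1 into the budget: q_1* = I/(p_1 + p_2·(q_2/q_1)).
Numerically q_2/q_1 = 0.751385, so q_1* = 212/(4.25 + 8·0.751385) = 20.6606 and q_2* = 0.751385·20.6606 = 15.5241.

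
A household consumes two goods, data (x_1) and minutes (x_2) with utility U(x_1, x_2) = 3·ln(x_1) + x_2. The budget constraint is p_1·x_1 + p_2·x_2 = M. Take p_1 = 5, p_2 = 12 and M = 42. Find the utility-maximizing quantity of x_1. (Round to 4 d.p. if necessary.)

x_1* = 7.2

Set MRS = p_1/p_2: (3/x_1)/1 = p_1/p_2.
So x_1*(p_1,p_2) = 3·p_2/p_1, independent of income; and x_2* = (M − 3·p_2)/p_2.
At the given prices: x_1* = 3·12/5 = 7.2.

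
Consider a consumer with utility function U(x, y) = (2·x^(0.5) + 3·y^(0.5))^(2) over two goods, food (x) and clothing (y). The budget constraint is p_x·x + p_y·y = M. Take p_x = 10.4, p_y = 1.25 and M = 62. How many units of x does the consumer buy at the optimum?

x* = 0.3023

From the CES first-order condition, (2/3)·(y/x)^(0.5) = p_x/p_y.
Solve for the ratio: y/x = [(3/2)·p_x/p_y]^(2).
With the ratio pinned down, the budget gives x* = M/(p_x + p_y·(y/x)) and y* = (y/x)·x*.
Numerically y/x = 155.7504, so x* = 62/(10.4 + 1.25·155.7504) = 0.3023.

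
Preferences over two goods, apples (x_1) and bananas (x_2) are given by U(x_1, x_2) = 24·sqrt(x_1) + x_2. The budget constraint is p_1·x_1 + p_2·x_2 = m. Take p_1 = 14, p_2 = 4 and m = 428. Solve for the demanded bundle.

Thus x_1* = (12·p_2/p_1)² — independent of m — with the rest of income spent on x_2.
Plugging in: x_1* = (12·4/14)² = 11.7551, x_2* = 65.8571.

x_1* = 11.7551, x_2* = 65.8571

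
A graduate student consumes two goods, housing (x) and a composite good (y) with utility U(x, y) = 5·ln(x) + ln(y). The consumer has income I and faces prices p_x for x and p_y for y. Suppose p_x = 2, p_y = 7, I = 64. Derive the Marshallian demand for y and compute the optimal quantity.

y* = 1.5238

Tangency: MRS = 5·y/x = p_x/p_y.
So 5·p_y·y = p_x·x; combined with the budget, a share 5/6 of income goes to x.
Demand: x*(p_x,p_y,I) = 5/6·I/p_x and y* = 1/6·I/p_y.
At p_x=2, p_y=7, I=64: y* = 1/6·64/7 = 1.5238.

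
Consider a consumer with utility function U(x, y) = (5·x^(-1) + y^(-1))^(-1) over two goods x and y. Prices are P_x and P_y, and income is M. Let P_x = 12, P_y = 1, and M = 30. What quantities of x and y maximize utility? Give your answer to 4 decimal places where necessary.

x* = 2.2142, y* = 3.4302

From the CES first-order condition, 5·(y/x)^(2) = P_x/P_y.
Solve for the ratio: y/x = [(1/5)·P_x/P_y]^(0.5).
Substitute y = (y/x)·x into the budget: x* = M/(P_x + P_y·(y/x)).
Numerically y/x = 1.549193, so x* = 30/(12 + 1·1.549193) = 2.2142 and y* = 1.549193·2.2142 = 3.4302.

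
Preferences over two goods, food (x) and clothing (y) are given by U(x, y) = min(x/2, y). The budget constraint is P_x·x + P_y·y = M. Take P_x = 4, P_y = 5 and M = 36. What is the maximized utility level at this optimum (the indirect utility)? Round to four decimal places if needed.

Leontief preferences: the optimum is at the kink where x/2 = y/1, i.e. y = (1/2)·x.
Budget: P_x·x + P_y·(1/2)·x = M, so (2·P_x + P_y)·x = 2·M.
Demand: x*(P_x,P_y,M) = 2·M/(2·P_x + P_y), y* = M/(2·P_x + P_y).
Here 2·4 + 5 = 13, giving x* = 5.5385 and y* = 2.7692.
Utility at the optimum: U(5.5385, 2.7692) = 2.7692.

V = 2.7692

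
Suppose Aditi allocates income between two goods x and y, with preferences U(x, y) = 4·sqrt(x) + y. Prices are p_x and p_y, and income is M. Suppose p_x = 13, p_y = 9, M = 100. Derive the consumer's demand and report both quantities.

x* = 1.9172, y* = 8.3419

Set MRS = p_x/p_y: 2·x^(−1/2) = p_x/p_y.
Thus x* = (2·p_y/p_x)² — independent of M — with the rest of income spent on y.
Plugging in: x* = (2·9/13)² = 1.9172, y* = 8.3419.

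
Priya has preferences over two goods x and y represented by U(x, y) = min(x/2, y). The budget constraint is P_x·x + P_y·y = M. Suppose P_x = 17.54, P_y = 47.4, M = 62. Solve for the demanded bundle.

x* = 1.5034, y* = 0.7517

With perfect complements, no substitution: consume in ratio x:y = 2:1.
Budget: P_x·x + P_y·(1/2)·x = M, so (2·P_x + P_y)·x = 2·M.
Demand: x*(P_x,P_y,M) = 2·M/(2·P_x + P_y), y* = M/(2·P_x + P_y).
Here 2·17.54 + 47.4 = 82.48, giving x* = 1.5034 and y* = 0.7517.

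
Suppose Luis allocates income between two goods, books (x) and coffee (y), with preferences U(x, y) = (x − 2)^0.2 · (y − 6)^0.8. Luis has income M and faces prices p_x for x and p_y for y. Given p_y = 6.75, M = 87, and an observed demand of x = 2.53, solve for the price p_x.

p_x = 10

Let x' = x−2, y' = y−6. MRS = (1/4)·y'/x' = p_x/p_y.
After buying the subsistence bundle (2, 6), a share 0.2 of the remaining income goes to x: x* = 2 + 0.2·(M − 2p_x − 6p_y)/p_x.
Set x* = 2.53 in the demand function and solve for p_x: p_x = 10.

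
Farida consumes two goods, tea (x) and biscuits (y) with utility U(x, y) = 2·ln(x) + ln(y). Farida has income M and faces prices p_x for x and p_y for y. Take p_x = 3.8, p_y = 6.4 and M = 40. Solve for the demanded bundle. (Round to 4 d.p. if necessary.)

x* = 7.0175, y* = 2.0833

MU_x/MU_y = (2·y)/(x); tangency sets this equal to p_x/p_y.
Rearranging, p_y·y = (1/2)·p_x·x. Substituting into the budget gives p_x·x·(1 + (1/2)) = M.
Demand: x*(p_x,p_y,M) = 2/3·M/p_x and y* = 1/3·M/p_y.
At p_x=3.8, p_y=6.4, M=40: x* = 2/3·40/3.8 = 7.0175, y* = 2.0833.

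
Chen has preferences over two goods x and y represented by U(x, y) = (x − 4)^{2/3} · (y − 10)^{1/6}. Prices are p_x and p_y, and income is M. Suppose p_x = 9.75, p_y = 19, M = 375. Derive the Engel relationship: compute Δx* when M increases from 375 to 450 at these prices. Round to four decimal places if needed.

Δx* = 6.1538

Let x' = x−4, y' = y−10. MRS = 4·y'/x' = p_x/p_y.
Substituting into the budget: x* = 4 + 0.8·(M − 4·p_x − 10·p_y)/p_x, and y* = 10 + 0.2·(…)/p_y.
Discretionary income = 375 − 4·9.75 − 10·19 = 146; x* = 4 + 0.8·146/9.75 = 15.9795.
At M' = 450: x* = 22.1333. Change: 22.1333 − 15.9795 = 6.1538.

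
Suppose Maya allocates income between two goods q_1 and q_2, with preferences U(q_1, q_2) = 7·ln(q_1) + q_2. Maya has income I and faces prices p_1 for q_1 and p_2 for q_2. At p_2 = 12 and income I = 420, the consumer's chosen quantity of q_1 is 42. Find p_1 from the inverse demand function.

p_1 = 2

Set MRS = p_1/p_2: (7/q_1)/1 = p_1/p_2.
So q_1*(p_1,p_2) = 7·p_2/p_1, independent of income; and q_2* = (I − 7·p_2)/p_2.
Set q_1* = 42 in the demand function and solve for p_1: p_1 = 2.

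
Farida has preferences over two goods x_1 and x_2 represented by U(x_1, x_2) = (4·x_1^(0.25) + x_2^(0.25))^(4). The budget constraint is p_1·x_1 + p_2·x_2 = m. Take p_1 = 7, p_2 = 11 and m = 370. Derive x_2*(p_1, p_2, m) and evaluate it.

x_2* = 4.0129

Substitute x_2 = (x_2/x_1)·x_1 into the budget: x_1* = m/(p_1 + p_2·(x_2/x_1)).
Numerically x_2/x_1 = 0.086204, so x_1* = 370/(7 + 11·0.086204) = 46.5512 and x_2* = 0.086204·46.5512 = 4.0129.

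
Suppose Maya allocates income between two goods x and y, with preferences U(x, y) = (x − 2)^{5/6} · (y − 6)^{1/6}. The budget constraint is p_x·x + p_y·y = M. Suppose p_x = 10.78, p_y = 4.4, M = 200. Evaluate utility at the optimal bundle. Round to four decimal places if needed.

V = 10.4358

This is Cobb-Douglas in (x−2, y−6): tangency gives 5/6·p_y·(y−6) = 1/6·p_x·(x−2).
After buying the subsistence bundle (2, 6), a share 5/6 of the remaining income goes to x: x* = 2 + 5/6·(M − 2p_x − 6p_y)/p_x.
Discretionary income = 200 − 2·10.78 − 6·4.4 = 152.04; x* = 2 + 5/6·152.04/10.78 = 13.7532; y* = 6 + 1/6·152.04/4.4 = 11.7591.
Utility at the optimum: U(13.7532, 11.7591) = 10.4358.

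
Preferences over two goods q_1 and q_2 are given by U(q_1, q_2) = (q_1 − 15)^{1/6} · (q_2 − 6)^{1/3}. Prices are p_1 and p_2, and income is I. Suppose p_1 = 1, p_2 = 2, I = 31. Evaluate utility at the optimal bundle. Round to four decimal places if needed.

This is Cobb-Douglas in (q_1−15, q_2−6): tangency gives 1/6·p_2·(q_2−6) = 1/3·p_1·(q_1−15).
After buying the subsistence bundle (15, 6), a share 1/3 of the remaining income goes to q_1: q_1* = 15 + 1/3·(I − 15p_1 − 6p_2)/p_1.
Discretionary income = 31 − 15·1 − 6·2 = 4; q_1* = 15 + 1/3·4/1 = 16.3333; q_2* = 6 + 2/3·4/2 = 7.3333.
Utility at the optimum: U(16.3333, 7.3333) = 1.1547.

V = 1.1547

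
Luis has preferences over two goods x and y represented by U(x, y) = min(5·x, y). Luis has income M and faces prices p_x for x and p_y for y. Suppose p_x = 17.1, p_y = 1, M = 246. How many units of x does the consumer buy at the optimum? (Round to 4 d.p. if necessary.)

x* = 11.1312

With perfect complements, no substitution: consume in ratio x:y = 1:5.
Budget: p_x·x + p_y·5·x = M, so (p_x + 5·p_y)·x = M.
Demand: x*(p_x,p_y,M) = M/(p_x + 5·p_y), y* = 5·M/(p_x + 5·p_y).
Here 17.1 + 5·1 = 22.1, giving x* = 11.1312.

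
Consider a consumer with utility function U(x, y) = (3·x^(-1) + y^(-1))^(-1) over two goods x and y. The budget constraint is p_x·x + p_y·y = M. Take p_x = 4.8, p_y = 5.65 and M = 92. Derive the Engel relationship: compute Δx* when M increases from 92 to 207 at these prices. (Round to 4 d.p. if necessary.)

MU_x ∝ 3·x^(-2), MU_y ∝ y^(-2), so MRS = 3·(y/x)^(2) = p_x/p_y.
Solve for the ratio: y/x = [(1/3)·p_x/p_y]^(0.5).
Substitute y = (y/x)·x into the budget: x* = M/(p_x + p_y·(y/x)).
Numerically y/x = 0.532152, so x* = 92/(4.8 + 5.65·0.532152) = 11.7848.
At M' = 207: x* = 26.5158. Change: 26.5158 − 11.7848 = 14.731.

Δx* = 14.731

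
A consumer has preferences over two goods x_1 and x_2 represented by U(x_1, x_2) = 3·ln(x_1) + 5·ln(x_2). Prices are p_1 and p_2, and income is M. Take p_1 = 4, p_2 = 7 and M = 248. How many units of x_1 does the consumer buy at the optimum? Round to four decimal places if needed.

MU_x_1/MU_x_2 = (3·x_2)/(5·x_1); tangency sets this equal to p_1/p_2.
Rearranging, p_2·x_2 = (5/3)·p_1·x_1. Substituting into the budget gives p_1·x_1·(1 + (5/3)) = M.
Demand: x_1*(p_1,p_2,M) = 0.375·M/p_1 and x_2* = 0.625·M/p_2.
At p_1=4, p_2=7, M=248: x_1* = 0.375·248/4 = 23.25.

x_1* = 23.25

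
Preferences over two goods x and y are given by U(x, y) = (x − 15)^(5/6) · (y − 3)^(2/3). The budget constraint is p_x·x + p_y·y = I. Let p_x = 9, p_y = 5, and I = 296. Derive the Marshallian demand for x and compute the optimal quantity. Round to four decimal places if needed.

MRS = (5/4)·(y−3)/(x−15). Tangency with p_x/p_y gives y−3 = (4/5)·(p_x/p_y)·(x−15).
Substituting into the budget: x* = 15 + 5/9·(I − 15·p_x − 3·p_y)/p_x, and y* = 3 + 4/9·(…)/p_y.
Discretionary income = 296 − 15·9 − 3·5 = 146; x* = 15 + 5/9·146/9 = 24.0123.

x* = 24.0123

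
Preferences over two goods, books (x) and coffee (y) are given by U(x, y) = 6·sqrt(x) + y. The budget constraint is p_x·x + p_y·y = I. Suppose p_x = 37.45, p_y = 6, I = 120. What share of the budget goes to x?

share on x = 0.0721

MU_x = 3/√x, MU_y = 1. Tangency: 3/√x = p_x/p_y.
Thus x* = (3·p_y/p_x)² — independent of I — with the rest of income spent on y.
Plugging in: x* = (3·6/37.45)² = 0.231, y* = 18.5581.
Expenditure on x: 37.45·0.231 = 8.6515; share = 0.0721.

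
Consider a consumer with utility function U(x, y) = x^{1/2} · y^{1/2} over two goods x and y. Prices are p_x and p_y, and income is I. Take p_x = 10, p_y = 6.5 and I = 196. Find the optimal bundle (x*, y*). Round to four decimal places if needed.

MU_x/MU_y = (0.5·y)/(0.5·x); tangency sets this equal to p_x/p_y.
So 0.5·p_y·y = 0.5·p_x·x; combined with the budget, a share 0.5 of income goes to x.
Demand: x*(p_x,p_y,I) = 0.5·I/p_x and y* = 0.5·I/p_y.
At p_x=10, p_y=6.5, I=196: x* = 0.5·196/10 = 9.8, y* = 15.0769.

x* = 9.8, y* = 15.0769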